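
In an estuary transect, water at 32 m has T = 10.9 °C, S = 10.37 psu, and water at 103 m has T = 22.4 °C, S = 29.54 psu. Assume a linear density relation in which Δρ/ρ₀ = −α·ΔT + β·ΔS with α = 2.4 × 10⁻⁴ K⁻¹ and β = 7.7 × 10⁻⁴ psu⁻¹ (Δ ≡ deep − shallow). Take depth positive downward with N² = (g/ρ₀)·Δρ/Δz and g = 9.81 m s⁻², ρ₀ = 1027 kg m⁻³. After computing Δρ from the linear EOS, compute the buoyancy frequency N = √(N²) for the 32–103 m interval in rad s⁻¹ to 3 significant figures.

ΔT = +11.5 K, ΔS = +19.17 psu (deep − shallow).
Δρ/ρ₀ = −αΔT + βΔS = -2.76 × 10⁻³ + 0.0147609 = 0.0120009, so Δρ ≈ 12.32 kg m⁻³.
N² = (g/ρ₀)·Δρ/Δz = g·(Δρ/ρ₀)/Δz = 9.81 × 0.0120009 / 71 = 1.6582 × 10⁻³ s⁻².
N = √(1.6582 × 10⁻³) = 0.040721 rad s⁻¹ ≈ 0.0407 rad s⁻¹.

0.0407 rad s⁻¹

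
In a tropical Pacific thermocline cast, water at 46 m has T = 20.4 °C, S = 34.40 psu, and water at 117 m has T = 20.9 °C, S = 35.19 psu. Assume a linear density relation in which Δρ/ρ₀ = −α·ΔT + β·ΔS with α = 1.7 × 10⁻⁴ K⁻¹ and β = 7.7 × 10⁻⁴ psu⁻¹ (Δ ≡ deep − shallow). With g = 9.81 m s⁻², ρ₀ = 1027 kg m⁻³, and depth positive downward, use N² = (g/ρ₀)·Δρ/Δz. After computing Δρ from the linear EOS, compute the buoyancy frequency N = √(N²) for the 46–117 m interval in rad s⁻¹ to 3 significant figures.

ΔT = +0.5 K, ΔS = +0.79 psu (deep − shallow).
Δρ/ρ₀ = −αΔT + βΔS = -8.50 × 10⁻⁵ + 6.083 × 10⁻⁴ = 5.233 × 10⁻⁴, so Δρ ≈ 0.5374 kg m⁻³.
N² = (g/ρ₀)·Δρ/Δz = g·(Δρ/ρ₀)/Δz = 9.81 × 5.233 × 10⁻⁴ / 71 = 7.2304 × 10⁻⁵ s⁻².
N = √(7.2304 × 10⁻⁵) = 8.5032 × 10⁻³ rad s⁻¹ ≈ 8.50 × 10⁻³ rad s⁻¹.

8.50 × 10⁻³ rad s⁻¹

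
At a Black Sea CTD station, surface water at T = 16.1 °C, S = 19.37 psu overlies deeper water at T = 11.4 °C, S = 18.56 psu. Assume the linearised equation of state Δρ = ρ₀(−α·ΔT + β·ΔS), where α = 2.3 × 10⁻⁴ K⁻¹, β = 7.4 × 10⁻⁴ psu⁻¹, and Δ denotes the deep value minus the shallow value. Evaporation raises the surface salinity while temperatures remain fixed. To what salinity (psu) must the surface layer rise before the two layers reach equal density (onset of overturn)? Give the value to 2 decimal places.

Neutral buoyancy requires −α(T_deep − T_surf) + β(S_deep − S_surf′) = 0.
S_surf′ = S_deep − (α/β)·ΔT = 18.56 − (2.3 × 10⁻⁴/7.4 × 10⁻⁴)·(-4.7) = 20.0208 psu.
Increase required: 20.0208 − 19.37 = 0.6508 psu.

20.02 psu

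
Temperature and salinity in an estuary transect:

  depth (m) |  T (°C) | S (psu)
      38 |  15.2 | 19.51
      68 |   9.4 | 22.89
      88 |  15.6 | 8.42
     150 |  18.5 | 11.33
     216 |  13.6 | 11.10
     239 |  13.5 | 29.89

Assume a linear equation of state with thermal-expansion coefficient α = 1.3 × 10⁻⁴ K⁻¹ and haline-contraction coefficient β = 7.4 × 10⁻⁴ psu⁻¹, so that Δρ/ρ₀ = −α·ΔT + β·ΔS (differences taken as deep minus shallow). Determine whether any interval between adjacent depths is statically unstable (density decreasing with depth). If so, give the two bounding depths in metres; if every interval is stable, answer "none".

68–88 m

Evaluate Δρ/ρ₀ = −αΔT + βΔS across each adjacent pair:
  38–68 m: −αΔT+βΔS = −(1.3 × 10⁻⁴)(-5.8)+(7.4 × 10⁻⁴)(+3.38) = 3.3 × 10⁻³ → stable
  68–88 m: −αΔT+βΔS = −(1.3 × 10⁻⁴)(+6.2)+(7.4 × 10⁻⁴)(-14.47) = -0.012 → UNSTABLE
  88–150 m: −αΔT+βΔS = −(1.3 × 10⁻⁴)(+2.9)+(7.4 × 10⁻⁴)(+2.91) = 1.8 × 10⁻³ → stable
  150–216 m: −αΔT+βΔS = −(1.3 × 10⁻⁴)(-4.9)+(7.4 × 10⁻⁴)(-0.23) = 4.7 × 10⁻⁴ → stable
  216–239 m: −αΔT+βΔS = −(1.3 × 10⁻⁴)(-0.1)+(7.4 × 10⁻⁴)(+18.79) = 0.014 → stable
The 68–88 m interval has Δρ < 0: lighter water underlies denser water.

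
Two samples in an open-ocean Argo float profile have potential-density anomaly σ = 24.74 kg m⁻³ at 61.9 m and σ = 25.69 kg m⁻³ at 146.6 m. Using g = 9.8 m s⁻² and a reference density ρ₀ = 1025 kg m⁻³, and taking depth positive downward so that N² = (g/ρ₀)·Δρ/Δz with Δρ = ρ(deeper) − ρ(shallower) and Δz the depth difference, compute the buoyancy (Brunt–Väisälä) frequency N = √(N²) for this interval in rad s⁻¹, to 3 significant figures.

Δρ = 1025.69 − 1024.74 = 0.95 kg m⁻³ over Δz = 146.6 − 61.9 = 84.7 m.
N² = (9.8/1025) × (0.95/84.7) = 1.0724 × 10⁻⁴ s⁻².
N = √(1.0724 × 10⁻⁴) = 0.010356 rad s⁻¹ ≈ 0.0104 rad s⁻¹.

0.0104 rad s⁻¹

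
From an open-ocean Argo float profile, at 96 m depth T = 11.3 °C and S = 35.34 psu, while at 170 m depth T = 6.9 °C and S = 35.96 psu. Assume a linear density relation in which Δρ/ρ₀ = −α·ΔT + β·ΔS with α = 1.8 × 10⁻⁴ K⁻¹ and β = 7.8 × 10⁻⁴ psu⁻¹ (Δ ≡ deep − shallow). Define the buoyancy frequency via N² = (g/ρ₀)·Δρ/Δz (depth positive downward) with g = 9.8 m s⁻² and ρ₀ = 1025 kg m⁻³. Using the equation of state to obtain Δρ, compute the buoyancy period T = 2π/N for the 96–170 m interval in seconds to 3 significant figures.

ΔT = -4.4 K, ΔS = +0.62 psu (deep − shallow).
Δρ/ρ₀ = −αΔT + βΔS = 7.92 × 10⁻⁴ + 4.836 × 10⁻⁴ = 1.2756 × 10⁻³, so Δρ ≈ 1.307 kg m⁻³.
N² = (g/ρ₀)·Δρ/Δz = g·(Δρ/ρ₀)/Δz = 9.8 × 1.2756 × 10⁻³ / 74 = 1.6893 × 10⁻⁴ s⁻².
N = √(1.6893 × 10⁻⁴) = 0.012997 rad s⁻¹ → T = 2π/N = 483.43 s ≈ 483 s.

483 s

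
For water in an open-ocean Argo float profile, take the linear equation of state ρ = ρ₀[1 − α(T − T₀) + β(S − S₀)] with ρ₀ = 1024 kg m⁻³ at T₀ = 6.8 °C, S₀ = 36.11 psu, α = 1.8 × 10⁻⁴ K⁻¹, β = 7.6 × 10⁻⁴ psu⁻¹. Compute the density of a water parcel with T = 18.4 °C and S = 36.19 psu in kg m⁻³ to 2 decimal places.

T − T₀ = +11.6 K, S − S₀ = +0.08 psu.
Bracket = 1 − α·(+11.6) + β·(+0.08) = 1 + (-2.0272 × 10⁻³) = 0.9979728.
ρ = 1024 × 0.9979728 = 1021.92 kg m⁻³.

1021.92 kg m⁻³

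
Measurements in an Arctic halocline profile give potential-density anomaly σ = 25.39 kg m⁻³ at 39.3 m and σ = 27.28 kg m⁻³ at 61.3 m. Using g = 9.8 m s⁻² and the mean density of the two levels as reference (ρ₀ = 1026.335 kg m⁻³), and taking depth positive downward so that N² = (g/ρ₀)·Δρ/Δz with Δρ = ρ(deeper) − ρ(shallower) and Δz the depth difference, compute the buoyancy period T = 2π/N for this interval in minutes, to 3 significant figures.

3.66 min

Δρ = 1027.28 − 1025.39 = 1.89 kg m⁻³ over Δz = 61.3 − 39.3 = 22 m.
N² = (9.8/1026.335) × (1.89/22) = 8.2031 × 10⁻⁴ s⁻².
N = √(8.2031 × 10⁻⁴) = 0.028641 rad s⁻¹, so T = 2π/N = 219.38 s = 3.6563 min ≈ 3.66 min.
Since Δρ > 0 the layer is stably stratified.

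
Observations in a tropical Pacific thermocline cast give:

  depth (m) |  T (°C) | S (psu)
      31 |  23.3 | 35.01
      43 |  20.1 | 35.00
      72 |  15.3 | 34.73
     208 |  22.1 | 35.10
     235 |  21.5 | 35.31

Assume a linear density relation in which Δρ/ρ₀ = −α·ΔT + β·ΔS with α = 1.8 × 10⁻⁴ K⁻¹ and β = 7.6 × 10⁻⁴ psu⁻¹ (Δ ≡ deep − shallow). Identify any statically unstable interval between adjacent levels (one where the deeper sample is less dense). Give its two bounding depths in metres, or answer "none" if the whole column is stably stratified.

Evaluate Δρ/ρ₀ = −αΔT + βΔS across each adjacent pair:
  31–43 m: −αΔT+βΔS = −(1.8 × 10⁻⁴)(-3.2)+(7.6 × 10⁻⁴)(-0.01) = 5.7 × 10⁻⁴ → stable
  43–72 m: −αΔT+βΔS = −(1.8 × 10⁻⁴)(-4.8)+(7.6 × 10⁻⁴)(-0.27) = 6.6 × 10⁻⁴ → stable
  72–208 m: −αΔT+βΔS = −(1.8 × 10⁻⁴)(+6.8)+(7.6 × 10⁻⁴)(+0.37) = -9.4 × 10⁻⁴ → UNSTABLE
  208–235 m: −αΔT+βΔS = −(1.8 × 10⁻⁴)(-0.6)+(7.6 × 10⁻⁴)(+0.21) = 2.7 × 10⁻⁴ → stable
The 72–208 m interval has Δρ < 0: lighter water underlies denser water.

72–208 m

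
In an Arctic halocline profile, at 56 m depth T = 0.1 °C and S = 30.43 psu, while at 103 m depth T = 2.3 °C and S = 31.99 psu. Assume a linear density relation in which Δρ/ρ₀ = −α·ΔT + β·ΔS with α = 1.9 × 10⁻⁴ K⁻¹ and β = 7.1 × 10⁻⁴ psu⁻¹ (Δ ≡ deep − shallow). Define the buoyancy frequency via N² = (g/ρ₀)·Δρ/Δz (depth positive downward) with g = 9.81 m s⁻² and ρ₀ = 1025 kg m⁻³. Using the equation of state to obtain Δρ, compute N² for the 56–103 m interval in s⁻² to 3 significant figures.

ΔT = +2.2 K, ΔS = +1.56 psu (deep − shallow).
Δρ/ρ₀ = −αΔT + βΔS = -4.18 × 10⁻⁴ + 1.1076 × 10⁻³ = 6.896 × 10⁻⁴, so Δρ ≈ 0.7068 kg m⁻³.
N² = (g/ρ₀)·Δρ/Δz = g·(Δρ/ρ₀)/Δz = 9.81 × 6.896 × 10⁻⁴ / 47 = 1.4394 × 10⁻⁴ s⁻² ≈ 1.44 × 10⁻⁴ s⁻².

1.44 × 10⁻⁴ s⁻²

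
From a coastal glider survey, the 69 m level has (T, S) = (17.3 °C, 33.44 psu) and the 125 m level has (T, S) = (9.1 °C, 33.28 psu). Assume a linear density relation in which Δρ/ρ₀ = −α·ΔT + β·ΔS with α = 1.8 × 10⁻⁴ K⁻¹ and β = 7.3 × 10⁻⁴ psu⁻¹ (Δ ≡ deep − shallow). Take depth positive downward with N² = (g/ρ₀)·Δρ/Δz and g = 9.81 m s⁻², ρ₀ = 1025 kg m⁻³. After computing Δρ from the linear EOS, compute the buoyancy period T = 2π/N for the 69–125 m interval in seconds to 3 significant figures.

407 s

ΔT = -8.2 K, ΔS = -0.16 psu (deep − shallow).
Δρ/ρ₀ = −αΔT + βΔS = 1.476 × 10⁻³ − 1.168 × 10⁻⁴ = 1.3592 × 10⁻³, so Δρ ≈ 1.393 kg m⁻³.
N² = (g/ρ₀)·Δρ/Δz = g·(Δρ/ρ₀)/Δz = 9.81 × 1.3592 × 10⁻³ / 56 = 2.3810 × 10⁻⁴ s⁻².
N = √(2.3810 × 10⁻⁴) = 0.015430 rad s⁻¹ → T = 2π/N = 407.21 s ≈ 407 s.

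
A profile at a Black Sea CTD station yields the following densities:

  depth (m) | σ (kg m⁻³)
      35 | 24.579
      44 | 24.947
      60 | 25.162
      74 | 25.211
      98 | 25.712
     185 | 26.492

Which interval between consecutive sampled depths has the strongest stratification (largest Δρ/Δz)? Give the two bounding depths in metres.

35–44 m

Compute the density gradient over each adjacent pair:
  35–44 m: Δρ/Δz = 0.368/9 = 0.041 kg m⁻⁴
  44–60 m: Δρ/Δz = 0.215/16 = 0.013 kg m⁻⁴
  60–74 m: Δρ/Δz = 0.049/14 = 3.5 × 10⁻³ kg m⁻⁴
  74–98 m: Δρ/Δz = 0.501/24 = 0.021 kg m⁻⁴
  98–185 m: Δρ/Δz = 0.780/87 = 9.0 × 10⁻³ kg m⁻⁴
The largest gradient is in the 35–44 m interval — the pycnocline.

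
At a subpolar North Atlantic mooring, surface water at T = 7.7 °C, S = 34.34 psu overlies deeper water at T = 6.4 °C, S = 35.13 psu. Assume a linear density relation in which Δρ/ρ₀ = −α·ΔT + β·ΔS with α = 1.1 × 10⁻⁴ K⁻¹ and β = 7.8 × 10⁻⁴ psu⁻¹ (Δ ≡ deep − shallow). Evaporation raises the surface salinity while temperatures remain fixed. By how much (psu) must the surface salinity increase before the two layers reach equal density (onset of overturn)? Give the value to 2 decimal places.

0.97 psu

Neutral buoyancy requires −α(T_deep − T_surf) + β(S_deep − S_surf′) = 0.
S_surf′ = S_deep − (α/β)·ΔT = 35.13 − (1.1 × 10⁻⁴/7.8 × 10⁻⁴)·(-1.3) = 35.3133 psu.
Increase required: 35.3133 − 34.34 = 0.9733 psu.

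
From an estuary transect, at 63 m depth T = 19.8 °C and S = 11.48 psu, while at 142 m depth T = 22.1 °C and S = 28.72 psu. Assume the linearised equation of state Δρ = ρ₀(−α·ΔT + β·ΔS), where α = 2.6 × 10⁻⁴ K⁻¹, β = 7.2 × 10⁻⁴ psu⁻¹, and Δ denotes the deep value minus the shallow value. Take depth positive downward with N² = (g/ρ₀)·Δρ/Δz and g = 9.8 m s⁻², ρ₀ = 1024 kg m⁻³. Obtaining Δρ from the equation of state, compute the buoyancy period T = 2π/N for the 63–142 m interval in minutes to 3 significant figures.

ΔT = +2.3 K, ΔS = +17.24 psu (deep − shallow).
Δρ/ρ₀ = −αΔT + βΔS = -5.98 × 10⁻⁴ + 0.0124128 = 0.0118148, so Δρ ≈ 12.10 kg m⁻³.
N² = (g/ρ₀)·Δρ/Δz = g·(Δρ/ρ₀)/Δz = 9.8 × 0.0118148 / 79 = 1.4656 × 10⁻³ s⁻².
N = √(1.4656 × 10⁻³) = 0.038283 rad s⁻¹ → T = 2π/N = 164.12 s = 2.7353 min ≈ 2.74 min.

2.74 min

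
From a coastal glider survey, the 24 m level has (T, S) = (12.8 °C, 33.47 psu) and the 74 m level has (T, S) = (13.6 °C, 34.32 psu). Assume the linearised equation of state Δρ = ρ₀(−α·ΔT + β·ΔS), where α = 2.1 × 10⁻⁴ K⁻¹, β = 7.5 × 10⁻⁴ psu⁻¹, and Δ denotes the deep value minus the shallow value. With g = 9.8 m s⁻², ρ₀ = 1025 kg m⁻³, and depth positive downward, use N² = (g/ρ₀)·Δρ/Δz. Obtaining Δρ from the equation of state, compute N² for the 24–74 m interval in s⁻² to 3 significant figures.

9.20 × 10⁻⁵ s⁻²

ΔT = +0.8 K, ΔS = +0.85 psu (deep − shallow).
Δρ/ρ₀ = −αΔT + βΔS = -1.68 × 10⁻⁴ + 6.375 × 10⁻⁴ = 4.695 × 10⁻⁴, so Δρ ≈ 0.4812 kg m⁻³.
N² = (g/ρ₀)·Δρ/Δz = g·(Δρ/ρ₀)/Δz = 9.8 × 4.695 × 10⁻⁴ / 50 = 9.2022 × 10⁻⁵ s⁻² ≈ 9.20 × 10⁻⁵ s⁻².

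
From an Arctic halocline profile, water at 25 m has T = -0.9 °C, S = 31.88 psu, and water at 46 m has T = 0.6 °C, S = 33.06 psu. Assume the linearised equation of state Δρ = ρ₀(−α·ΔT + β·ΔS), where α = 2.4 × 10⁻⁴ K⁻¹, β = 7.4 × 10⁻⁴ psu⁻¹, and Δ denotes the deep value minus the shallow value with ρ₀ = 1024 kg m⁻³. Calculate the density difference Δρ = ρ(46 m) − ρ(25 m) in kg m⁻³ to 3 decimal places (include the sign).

+0.526 kg m⁻³

ΔT = +1.5 K, ΔS = +1.18 psu (deep − shallow).
Δρ/ρ₀ = −(2.4 × 10⁻⁴)(+1.5) + (7.4 × 10⁻⁴)(+1.18) = 5.132 × 10⁻⁴.
Δρ = 1024 × (5.132 × 10⁻⁴) = +0.526 kg m⁻³.
Positive Δρ: denser below, stable.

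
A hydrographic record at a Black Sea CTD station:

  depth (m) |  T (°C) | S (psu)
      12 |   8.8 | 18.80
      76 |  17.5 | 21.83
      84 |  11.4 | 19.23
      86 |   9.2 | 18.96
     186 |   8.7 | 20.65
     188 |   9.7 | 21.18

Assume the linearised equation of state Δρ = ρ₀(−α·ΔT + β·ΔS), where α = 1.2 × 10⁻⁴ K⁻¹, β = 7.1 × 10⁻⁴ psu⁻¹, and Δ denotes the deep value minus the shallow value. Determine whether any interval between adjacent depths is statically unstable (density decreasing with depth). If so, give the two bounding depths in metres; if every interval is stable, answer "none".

76–84 m

Evaluate Δρ/ρ₀ = −αΔT + βΔS across each adjacent pair:
  12–76 m: −αΔT+βΔS = −(1.2 × 10⁻⁴)(+8.7)+(7.1 × 10⁻⁴)(+3.03) = 1.1 × 10⁻³ → stable
  76–84 m: −αΔT+βΔS = −(1.2 × 10⁻⁴)(-6.1)+(7.1 × 10⁻⁴)(-2.60) = -1.1 × 10⁻³ → UNSTABLE
  84–86 m: −αΔT+βΔS = −(1.2 × 10⁻⁴)(-2.2)+(7.1 × 10⁻⁴)(-0.27) = 7.2 × 10⁻⁵ → stable
  86–186 m: −αΔT+βΔS = −(1.2 × 10⁻⁴)(-0.5)+(7.1 × 10⁻⁴)(+1.69) = 1.3 × 10⁻³ → stable
  186–188 m: −αΔT+βΔS = −(1.2 × 10⁻⁴)(+1.0)+(7.1 × 10⁻⁴)(+0.53) = 2.6 × 10⁻⁴ → stable
The 76–84 m interval has Δρ < 0: lighter water underlies denser water.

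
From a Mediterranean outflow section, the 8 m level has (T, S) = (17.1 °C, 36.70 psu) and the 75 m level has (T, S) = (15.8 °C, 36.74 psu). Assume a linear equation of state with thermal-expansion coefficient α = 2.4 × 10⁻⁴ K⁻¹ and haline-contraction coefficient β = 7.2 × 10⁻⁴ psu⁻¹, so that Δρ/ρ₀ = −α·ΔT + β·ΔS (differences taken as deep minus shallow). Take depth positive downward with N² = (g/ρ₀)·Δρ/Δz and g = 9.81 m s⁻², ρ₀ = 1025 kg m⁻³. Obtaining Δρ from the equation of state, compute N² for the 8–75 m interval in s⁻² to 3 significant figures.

ΔT = -1.3 K, ΔS = +0.04 psu (deep − shallow).
Δρ/ρ₀ = −αΔT + βΔS = 3.12 × 10⁻⁴ + 2.88 × 10⁻⁵ = 3.408 × 10⁻⁴, so Δρ ≈ 0.3493 kg m⁻³.
N² = (g/ρ₀)·Δρ/Δz = g·(Δρ/ρ₀)/Δz = 9.81 × 3.408 × 10⁻⁴ / 67 = 4.9899 × 10⁻⁵ s⁻² ≈ 4.99 × 10⁻⁵ s⁻².

4.99 × 10⁻⁵ s⁻²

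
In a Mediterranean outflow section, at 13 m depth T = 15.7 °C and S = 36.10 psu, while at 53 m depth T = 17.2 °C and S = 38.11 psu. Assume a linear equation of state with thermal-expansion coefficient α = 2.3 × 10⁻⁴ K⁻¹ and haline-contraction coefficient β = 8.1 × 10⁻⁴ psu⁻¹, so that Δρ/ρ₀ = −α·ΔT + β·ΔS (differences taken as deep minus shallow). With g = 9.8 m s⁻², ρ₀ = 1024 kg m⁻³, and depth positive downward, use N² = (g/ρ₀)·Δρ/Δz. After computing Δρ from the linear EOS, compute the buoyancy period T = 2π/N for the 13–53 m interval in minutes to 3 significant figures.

5.91 min

ΔT = +1.5 K, ΔS = +2.01 psu (deep − shallow).
Δρ/ρ₀ = −αΔT + βΔS = -3.45 × 10⁻⁴ + 1.6281 × 10⁻³ = 1.2831 × 10⁻³, so Δρ ≈ 1.314 kg m⁻³.
N² = (g/ρ₀)·Δρ/Δz = g·(Δρ/ρ₀)/Δz = 9.8 × 1.2831 × 10⁻³ / 40 = 3.1436 × 10⁻⁴ s⁻².
N = √(3.1436 × 10⁻⁴) = 0.017730 rad s⁻¹ → T = 2π/N = 354.38 s = 5.9063 min ≈ 5.91 min.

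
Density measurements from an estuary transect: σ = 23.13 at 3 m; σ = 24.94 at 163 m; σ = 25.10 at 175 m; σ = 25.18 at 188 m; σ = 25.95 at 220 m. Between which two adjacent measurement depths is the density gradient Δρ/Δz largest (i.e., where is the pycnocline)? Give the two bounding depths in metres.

Compute the density gradient over each adjacent pair:
  3–163 m: Δρ/Δz = 1.81/160 = 0.011 kg m⁻⁴
  163–175 m: Δρ/Δz = 0.16/12 = 0.013 kg m⁻⁴
  175–188 m: Δρ/Δz = 0.08/13 = 6.2 × 10⁻³ kg m⁻⁴
  188–220 m: Δρ/Δz = 0.77/32 = 0.024 kg m⁻⁴
The largest gradient is in the 188–220 m interval — the pycnocline.

188–220 m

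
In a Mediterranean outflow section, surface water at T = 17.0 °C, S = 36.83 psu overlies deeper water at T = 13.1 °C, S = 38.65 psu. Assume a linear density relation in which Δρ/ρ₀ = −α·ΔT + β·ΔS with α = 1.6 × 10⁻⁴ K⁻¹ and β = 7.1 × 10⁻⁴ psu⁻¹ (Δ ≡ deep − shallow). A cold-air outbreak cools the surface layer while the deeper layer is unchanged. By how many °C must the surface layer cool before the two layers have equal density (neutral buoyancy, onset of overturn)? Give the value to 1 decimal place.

Neutral buoyancy requires Δρ = 0, i.e. −α(T_deep − T_surf′) + β(S_deep − S_surf) = 0.
T_surf′ = T_deep − (β/α)·ΔS = 13.1 − (7.1 × 10⁻⁴/1.6 × 10⁻⁴)·(+1.82) = 5.024 °C.
Cooling required: 17.0 − (5.024) = 11.976 °C.

12.0 °C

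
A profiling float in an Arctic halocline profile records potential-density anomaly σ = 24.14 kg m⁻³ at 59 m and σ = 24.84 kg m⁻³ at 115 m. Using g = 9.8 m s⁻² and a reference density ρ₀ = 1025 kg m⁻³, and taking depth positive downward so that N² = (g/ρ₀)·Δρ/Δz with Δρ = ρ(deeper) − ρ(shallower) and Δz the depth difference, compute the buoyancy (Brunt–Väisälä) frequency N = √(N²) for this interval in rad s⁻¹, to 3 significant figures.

0.0109 rad s⁻¹

Δρ = 1024.84 − 1024.14 = 0.70 kg m⁻³ over Δz = 115 − 59 = 56 m.
N² = (9.8/1025) × (0.70/56) = 1.1951 × 10⁻⁴ s⁻².
N = √(1.1951 × 10⁻⁴) = 0.010932 rad s⁻¹ ≈ 0.0109 rad s⁻¹.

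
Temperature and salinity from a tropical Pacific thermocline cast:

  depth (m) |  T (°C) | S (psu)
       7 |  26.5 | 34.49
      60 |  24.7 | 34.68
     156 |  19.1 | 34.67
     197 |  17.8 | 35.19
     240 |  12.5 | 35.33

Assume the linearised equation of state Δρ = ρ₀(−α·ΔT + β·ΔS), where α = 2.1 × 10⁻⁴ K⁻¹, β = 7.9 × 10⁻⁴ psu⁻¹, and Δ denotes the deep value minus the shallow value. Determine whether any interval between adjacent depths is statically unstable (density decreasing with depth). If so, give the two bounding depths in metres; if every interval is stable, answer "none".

Evaluate Δρ/ρ₀ = −αΔT + βΔS across each adjacent pair:
  7–60 m: −αΔT+βΔS = −(2.1 × 10⁻⁴)(-1.8)+(7.9 × 10⁻⁴)(+0.19) = 5.3 × 10⁻⁴ → stable
  60–156 m: −αΔT+βΔS = −(2.1 × 10⁻⁴)(-5.6)+(7.9 × 10⁻⁴)(-0.01) = 1.2 × 10⁻³ → stable
  156–197 m: −αΔT+βΔS = −(2.1 × 10⁻⁴)(-1.3)+(7.9 × 10⁻⁴)(+0.52) = 6.8 × 10⁻⁴ → stable
  197–240 m: −αΔT+βΔS = −(2.1 × 10⁻⁴)(-5.3)+(7.9 × 10⁻⁴)(+0.14) = 1.2 × 10⁻³ → stable
Every interval has Δρ > 0: the column is stably stratified throughout.

none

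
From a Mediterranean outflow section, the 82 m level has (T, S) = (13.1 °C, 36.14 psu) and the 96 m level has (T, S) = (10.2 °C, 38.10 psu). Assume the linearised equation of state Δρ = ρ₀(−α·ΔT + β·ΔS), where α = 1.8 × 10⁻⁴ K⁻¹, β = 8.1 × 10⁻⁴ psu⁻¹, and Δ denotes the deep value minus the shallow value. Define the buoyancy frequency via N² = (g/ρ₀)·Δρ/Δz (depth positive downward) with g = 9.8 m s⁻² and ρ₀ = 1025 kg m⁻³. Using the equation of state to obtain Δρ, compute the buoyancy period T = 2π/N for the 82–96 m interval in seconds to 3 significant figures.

ΔT = -2.9 K, ΔS = +1.96 psu (deep − shallow).
Δρ/ρ₀ = −αΔT + βΔS = 5.22 × 10⁻⁴ + 1.5876 × 10⁻³ = 2.1096 × 10⁻³, so Δρ ≈ 2.162 kg m⁻³.
N² = (g/ρ₀)·Δρ/Δz = g·(Δρ/ρ₀)/Δz = 9.8 × 2.1096 × 10⁻³ / 14 = 1.4767 × 10⁻³ s⁻².
N = √(1.4767 × 10⁻³) = 0.038428 rad s⁻¹ → T = 2π/N = 163.51 s ≈ 164 s.

164 s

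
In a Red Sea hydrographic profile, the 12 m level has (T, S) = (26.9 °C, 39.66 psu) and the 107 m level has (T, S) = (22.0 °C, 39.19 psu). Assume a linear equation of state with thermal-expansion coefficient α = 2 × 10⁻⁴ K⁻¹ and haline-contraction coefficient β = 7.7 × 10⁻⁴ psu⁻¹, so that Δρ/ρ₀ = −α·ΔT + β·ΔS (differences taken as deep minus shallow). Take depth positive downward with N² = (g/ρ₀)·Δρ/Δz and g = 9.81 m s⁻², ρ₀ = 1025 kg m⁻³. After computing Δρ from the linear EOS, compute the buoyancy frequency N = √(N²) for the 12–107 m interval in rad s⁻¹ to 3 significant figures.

ΔT = -4.9 K, ΔS = -0.47 psu (deep − shallow).
Δρ/ρ₀ = −αΔT + βΔS = 9.80 × 10⁻⁴ − 3.619 × 10⁻⁴ = 6.181 × 10⁻⁴, so Δρ ≈ 0.6336 kg m⁻³.
N² = (g/ρ₀)·Δρ/Δz = g·(Δρ/ρ₀)/Δz = 9.81 × 6.181 × 10⁻⁴ / 95 = 6.3827 × 10⁻⁵ s⁻².
N = √(6.3827 × 10⁻⁵) = 7.9892 × 10⁻³ rad s⁻¹ ≈ 7.99 × 10⁻³ rad s⁻¹.

7.99 × 10⁻³ rad s⁻¹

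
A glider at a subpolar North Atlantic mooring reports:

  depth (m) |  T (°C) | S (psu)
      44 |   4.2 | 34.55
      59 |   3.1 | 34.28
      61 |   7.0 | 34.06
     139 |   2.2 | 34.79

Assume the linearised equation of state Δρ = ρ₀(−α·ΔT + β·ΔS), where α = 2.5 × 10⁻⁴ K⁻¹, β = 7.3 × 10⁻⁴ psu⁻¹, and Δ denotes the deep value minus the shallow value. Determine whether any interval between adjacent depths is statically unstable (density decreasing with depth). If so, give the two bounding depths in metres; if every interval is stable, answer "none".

59–61 m

Evaluate Δρ/ρ₀ = −αΔT + βΔS across each adjacent pair:
  44–59 m: −αΔT+βΔS = −(2.5 × 10⁻⁴)(-1.1)+(7.3 × 10⁻⁴)(-0.27) = 7.8 × 10⁻⁵ → stable
  59–61 m: −αΔT+βΔS = −(2.5 × 10⁻⁴)(+3.9)+(7.3 × 10⁻⁴)(-0.22) = -1.1 × 10⁻³ → UNSTABLE
  61–139 m: −αΔT+βΔS = −(2.5 × 10⁻⁴)(-4.8)+(7.3 × 10⁻⁴)(+0.73) = 1.7 × 10⁻³ → stable
The 59–61 m interval has Δρ < 0: lighter water underlies denser water.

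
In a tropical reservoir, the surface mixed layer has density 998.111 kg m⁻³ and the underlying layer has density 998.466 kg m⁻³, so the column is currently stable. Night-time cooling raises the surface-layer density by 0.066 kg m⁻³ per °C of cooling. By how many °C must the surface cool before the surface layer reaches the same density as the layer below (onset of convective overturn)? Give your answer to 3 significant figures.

Density deficit of the surface layer: 998.466 − 998.111 = 0.355 kg m⁻³.
Required change = 0.355 / 0.066 = 5.38 °C.

5.38 °C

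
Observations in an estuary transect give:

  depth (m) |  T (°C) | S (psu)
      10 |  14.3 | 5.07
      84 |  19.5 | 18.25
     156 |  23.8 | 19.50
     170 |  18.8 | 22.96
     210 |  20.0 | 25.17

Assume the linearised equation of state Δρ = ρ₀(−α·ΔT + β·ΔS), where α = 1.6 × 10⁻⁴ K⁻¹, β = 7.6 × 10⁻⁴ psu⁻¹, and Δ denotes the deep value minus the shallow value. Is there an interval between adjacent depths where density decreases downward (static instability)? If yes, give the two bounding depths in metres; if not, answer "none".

Evaluate Δρ/ρ₀ = −αΔT + βΔS across each adjacent pair:
  10–84 m: −αΔT+βΔS = −(1.6 × 10⁻⁴)(+5.2)+(7.6 × 10⁻⁴)(+13.18) = 9.2 × 10⁻³ → stable
  84–156 m: −αΔT+βΔS = −(1.6 × 10⁻⁴)(+4.3)+(7.6 × 10⁻⁴)(+1.25) = 2.6 × 10⁻⁴ → stable
  156–170 m: −αΔT+βΔS = −(1.6 × 10⁻⁴)(-5.0)+(7.6 × 10⁻⁴)(+3.46) = 3.4 × 10⁻³ → stable
  170–210 m: −αΔT+βΔS = −(1.6 × 10⁻⁴)(+1.2)+(7.6 × 10⁻⁴)(+2.21) = 1.5 × 10⁻³ → stable
Every interval has Δρ > 0: the column is stably stratified throughout.

none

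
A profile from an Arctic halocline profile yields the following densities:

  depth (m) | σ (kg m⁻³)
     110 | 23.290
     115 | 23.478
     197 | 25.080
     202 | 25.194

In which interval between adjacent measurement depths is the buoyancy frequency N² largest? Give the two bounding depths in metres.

Compute the density gradient over each adjacent pair:
  110–115 m: Δρ/Δz = 0.188/5 = 0.038 kg m⁻⁴
  115–197 m: Δρ/Δz = 1.602/82 = 0.020 kg m⁻⁴
  197–202 m: Δρ/Δz = 0.114/5 = 0.023 kg m⁻⁴
The largest gradient is in the 110–115 m interval — the pycnocline.

110–115 m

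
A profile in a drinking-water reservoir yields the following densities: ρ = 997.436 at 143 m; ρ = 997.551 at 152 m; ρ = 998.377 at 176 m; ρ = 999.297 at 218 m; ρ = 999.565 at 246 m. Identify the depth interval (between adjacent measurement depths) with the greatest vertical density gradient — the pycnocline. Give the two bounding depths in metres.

152–176 m

Compute the density gradient over each adjacent pair:
  143–152 m: Δρ/Δz = 0.115/9 = 0.013 kg m⁻⁴
  152–176 m: Δρ/Δz = 0.826/24 = 0.034 kg m⁻⁴
  176–218 m: Δρ/Δz = 0.920/42 = 0.022 kg m⁻⁴
  218–246 m: Δρ/Δz = 0.268/28 = 9.6 × 10⁻³ kg m⁻⁴
The largest gradient is in the 152–176 m interval — the pycnocline.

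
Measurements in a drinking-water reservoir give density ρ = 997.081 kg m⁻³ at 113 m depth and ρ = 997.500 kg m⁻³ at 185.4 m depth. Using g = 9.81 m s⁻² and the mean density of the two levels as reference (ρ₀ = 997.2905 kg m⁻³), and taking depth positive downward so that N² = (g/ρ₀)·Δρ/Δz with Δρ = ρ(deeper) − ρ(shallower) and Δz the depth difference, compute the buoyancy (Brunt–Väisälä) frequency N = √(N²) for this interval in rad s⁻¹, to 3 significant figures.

Δρ = 997.500 − 997.081 = 0.419 kg m⁻³ over Δz = 185.4 − 113 = 72.4 m.
N² = (9.81/997.2905) × (0.419/72.4) = 5.6928 × 10⁻⁵ s⁻².
N = √(5.6928 × 10⁻⁵) = 7.5451 × 10⁻³ rad s⁻¹ ≈ 7.55 × 10⁻³ rad s⁻¹.

7.55 × 10⁻³ rad s⁻¹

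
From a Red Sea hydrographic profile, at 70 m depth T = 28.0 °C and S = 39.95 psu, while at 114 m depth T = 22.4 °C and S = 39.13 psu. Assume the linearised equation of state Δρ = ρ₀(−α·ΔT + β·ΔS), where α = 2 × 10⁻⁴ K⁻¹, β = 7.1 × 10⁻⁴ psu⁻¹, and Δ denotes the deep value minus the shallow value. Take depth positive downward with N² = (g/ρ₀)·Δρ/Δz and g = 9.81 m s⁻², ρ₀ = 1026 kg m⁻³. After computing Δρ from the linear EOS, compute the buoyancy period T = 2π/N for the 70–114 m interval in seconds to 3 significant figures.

574 s

ΔT = -5.6 K, ΔS = -0.82 psu (deep − shallow).
Δρ/ρ₀ = −αΔT + βΔS = 1.12 × 10⁻³ − 5.822 × 10⁻⁴ = 5.378 × 10⁻⁴, so Δρ ≈ 0.5518 kg m⁻³.
N² = (g/ρ₀)·Δρ/Δz = g·(Δρ/ρ₀)/Δz = 9.81 × 5.378 × 10⁻⁴ / 44 = 1.1990 × 10⁻⁴ s⁻².
N = √(1.1990 × 10⁻⁴) = 0.010950 rad s⁻¹ → T = 2π/N = 573.81 s ≈ 574 s.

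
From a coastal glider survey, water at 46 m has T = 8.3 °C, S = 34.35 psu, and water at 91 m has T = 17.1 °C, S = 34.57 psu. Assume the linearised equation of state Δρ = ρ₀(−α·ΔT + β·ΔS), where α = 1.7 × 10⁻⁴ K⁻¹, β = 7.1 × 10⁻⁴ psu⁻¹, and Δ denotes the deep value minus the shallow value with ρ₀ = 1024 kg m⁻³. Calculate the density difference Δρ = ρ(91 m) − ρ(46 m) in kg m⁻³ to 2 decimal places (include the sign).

ΔT = +8.8 K, ΔS = +0.22 psu (deep − shallow).
Δρ/ρ₀ = −(1.7 × 10⁻⁴)(+8.8) + (7.1 × 10⁻⁴)(+0.22) = -1.3398 × 10⁻³.
Δρ = 1024 × (-1.3398 × 10⁻³) = -1.37 kg m⁻³.
Negative Δρ: lighter below, statically unstable.

-1.37 kg m⁻³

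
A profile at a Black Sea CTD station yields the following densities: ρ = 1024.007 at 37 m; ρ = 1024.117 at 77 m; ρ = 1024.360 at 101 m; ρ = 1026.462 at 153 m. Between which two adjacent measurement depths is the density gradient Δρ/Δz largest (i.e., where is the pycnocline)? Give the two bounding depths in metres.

101–153 m

Compute the density gradient over each adjacent pair:
  37–77 m: Δρ/Δz = 0.110/40 = 2.7 × 10⁻³ kg m⁻⁴
  77–101 m: Δρ/Δz = 0.243/24 = 0.010 kg m⁻⁴
  101–153 m: Δρ/Δz = 2.102/52 = 0.040 kg m⁻⁴
The largest gradient is in the 101–153 m interval — the pycnocline.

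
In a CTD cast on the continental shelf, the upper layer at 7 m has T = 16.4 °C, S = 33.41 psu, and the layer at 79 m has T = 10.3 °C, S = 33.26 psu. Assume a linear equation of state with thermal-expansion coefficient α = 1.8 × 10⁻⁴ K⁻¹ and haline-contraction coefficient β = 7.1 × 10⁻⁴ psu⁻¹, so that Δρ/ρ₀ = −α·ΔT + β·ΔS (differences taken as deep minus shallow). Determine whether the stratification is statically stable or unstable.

ΔT = 10.3 − 16.4 = -6.1 K and ΔS = 33.26 − 33.41 = -0.15 psu (deep − shallow).
−αΔT = 1.098 × 10⁻³; βΔS = -1.065 × 10⁻⁴; sum Δρ/ρ₀ = 9.915 × 10⁻⁴.
Δρ/ρ₀ > 0, so Δρ > 0: deeper water is denser → statically stable.

stable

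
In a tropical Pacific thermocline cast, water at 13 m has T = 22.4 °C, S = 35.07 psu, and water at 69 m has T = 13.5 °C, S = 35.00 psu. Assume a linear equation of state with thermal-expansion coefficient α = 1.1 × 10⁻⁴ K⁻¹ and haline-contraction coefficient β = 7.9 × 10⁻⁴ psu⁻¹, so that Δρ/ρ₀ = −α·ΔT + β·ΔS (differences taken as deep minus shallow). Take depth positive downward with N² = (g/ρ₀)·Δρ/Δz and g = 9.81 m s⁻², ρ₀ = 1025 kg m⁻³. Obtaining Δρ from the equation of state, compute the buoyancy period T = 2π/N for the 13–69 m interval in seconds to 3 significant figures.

494 s

ΔT = -8.9 K, ΔS = -0.07 psu (deep − shallow).
Δρ/ρ₀ = −αΔT + βΔS = 9.79 × 10⁻⁴ − 5.53 × 10⁻⁵ = 9.237 × 10⁻⁴, so Δρ ≈ 0.9468 kg m⁻³.
N² = (g/ρ₀)·Δρ/Δz = g·(Δρ/ρ₀)/Δz = 9.81 × 9.237 × 10⁻⁴ / 56 = 1.6181 × 10⁻⁴ s⁻².
N = √(1.6181 × 10⁻⁴) = 0.012720 rad s⁻¹ → T = 2π/N = 493.96 s ≈ 494 s.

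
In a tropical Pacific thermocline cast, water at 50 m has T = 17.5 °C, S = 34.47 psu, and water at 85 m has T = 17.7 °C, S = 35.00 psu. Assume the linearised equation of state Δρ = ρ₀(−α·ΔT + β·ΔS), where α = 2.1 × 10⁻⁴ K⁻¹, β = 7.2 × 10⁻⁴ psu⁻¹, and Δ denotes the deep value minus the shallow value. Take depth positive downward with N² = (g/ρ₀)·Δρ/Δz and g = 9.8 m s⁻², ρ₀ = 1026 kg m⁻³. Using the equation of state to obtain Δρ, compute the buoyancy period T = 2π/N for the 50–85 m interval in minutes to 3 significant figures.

ΔT = +0.2 K, ΔS = +0.53 psu (deep − shallow).
Δρ/ρ₀ = −αΔT + βΔS = -4.20 × 10⁻⁵ + 3.816 × 10⁻⁴ = 3.396 × 10⁻⁴, so Δρ ≈ 0.3484 kg m⁻³.
N² = (g/ρ₀)·Δρ/Δz = g·(Δρ/ρ₀)/Δz = 9.8 × 3.396 × 10⁻⁴ / 35 = 9.5088 × 10⁻⁵ s⁻².
N = √(9.5088 × 10⁻⁵) = 9.7513 × 10⁻³ rad s⁻¹ → T = 2π/N = 644.34 s = 10.739 min ≈ 10.7 min.

10.7 min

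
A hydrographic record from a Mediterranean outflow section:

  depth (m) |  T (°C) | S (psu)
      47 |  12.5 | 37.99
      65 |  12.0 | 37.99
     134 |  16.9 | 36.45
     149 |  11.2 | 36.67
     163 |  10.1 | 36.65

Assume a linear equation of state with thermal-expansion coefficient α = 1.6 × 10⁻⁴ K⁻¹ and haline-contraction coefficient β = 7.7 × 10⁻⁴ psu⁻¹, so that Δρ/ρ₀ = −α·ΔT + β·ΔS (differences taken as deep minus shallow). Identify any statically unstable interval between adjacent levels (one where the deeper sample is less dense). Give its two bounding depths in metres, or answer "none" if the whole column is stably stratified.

65–134 m

Evaluate Δρ/ρ₀ = −αΔT + βΔS across each adjacent pair:
  47–65 m: −αΔT+βΔS = −(1.6 × 10⁻⁴)(-0.5)+(7.7 × 10⁻⁴)(+0.00) = 8.0 × 10⁻⁵ → stable
  65–134 m: −αΔT+βΔS = −(1.6 × 10⁻⁴)(+4.9)+(7.7 × 10⁻⁴)(-1.54) = -2.0 × 10⁻³ → UNSTABLE
  134–149 m: −αΔT+βΔS = −(1.6 × 10⁻⁴)(-5.7)+(7.7 × 10⁻⁴)(+0.22) = 1.1 × 10⁻³ → stable
  149–163 m: −αΔT+βΔS = −(1.6 × 10⁻⁴)(-1.1)+(7.7 × 10⁻⁴)(-0.02) = 1.6 × 10⁻⁴ → stable
The 65–134 m interval has Δρ < 0: lighter water underlies denser water.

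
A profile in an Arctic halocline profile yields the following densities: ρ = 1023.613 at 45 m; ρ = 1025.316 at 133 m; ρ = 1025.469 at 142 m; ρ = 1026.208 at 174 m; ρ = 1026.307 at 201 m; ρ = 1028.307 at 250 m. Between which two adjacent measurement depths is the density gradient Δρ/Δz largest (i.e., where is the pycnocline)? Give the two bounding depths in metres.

Compute the density gradient over each adjacent pair:
  45–133 m: Δρ/Δz = 1.703/88 = 0.019 kg m⁻⁴
  133–142 m: Δρ/Δz = 0.153/9 = 0.017 kg m⁻⁴
  142–174 m: Δρ/Δz = 0.739/32 = 0.023 kg m⁻⁴
  174–201 m: Δρ/Δz = 0.099/27 = 3.7 × 10⁻³ kg m⁻⁴
  201–250 m: Δρ/Δz = 2.000/49 = 0.041 kg m⁻⁴
The largest gradient is in the 201–250 m interval — the pycnocline.

201–250 m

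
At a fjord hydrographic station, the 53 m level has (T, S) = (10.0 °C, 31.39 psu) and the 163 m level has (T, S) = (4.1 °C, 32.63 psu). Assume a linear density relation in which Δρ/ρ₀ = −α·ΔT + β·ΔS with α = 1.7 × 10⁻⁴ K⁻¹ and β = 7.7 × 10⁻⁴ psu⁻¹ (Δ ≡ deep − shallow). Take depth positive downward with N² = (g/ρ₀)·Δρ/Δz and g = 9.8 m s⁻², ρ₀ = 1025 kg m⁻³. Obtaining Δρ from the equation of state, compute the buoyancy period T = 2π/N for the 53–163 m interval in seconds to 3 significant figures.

ΔT = -5.9 K, ΔS = +1.24 psu (deep − shallow).
Δρ/ρ₀ = −αΔT + βΔS = 1.003 × 10⁻³ + 9.548 × 10⁻⁴ = 1.9578 × 10⁻³, so Δρ ≈ 2.007 kg m⁻³.
N² = (g/ρ₀)·Δρ/Δz = g·(Δρ/ρ₀)/Δz = 9.8 × 1.9578 × 10⁻³ / 110 = 1.7442 × 10⁻⁴ s⁻².
N = √(1.7442 × 10⁻⁴) = 0.013207 rad s⁻¹ → T = 2π/N = 475.75 s ≈ 476 s.

476 s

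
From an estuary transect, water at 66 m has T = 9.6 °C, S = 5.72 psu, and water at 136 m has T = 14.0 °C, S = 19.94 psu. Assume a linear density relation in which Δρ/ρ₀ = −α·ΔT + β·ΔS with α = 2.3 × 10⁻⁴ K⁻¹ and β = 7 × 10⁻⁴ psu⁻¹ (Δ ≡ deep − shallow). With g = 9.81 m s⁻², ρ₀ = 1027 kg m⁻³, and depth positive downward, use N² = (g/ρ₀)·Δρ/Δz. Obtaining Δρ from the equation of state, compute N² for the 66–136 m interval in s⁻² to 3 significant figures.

ΔT = +4.4 K, ΔS = +14.22 psu (deep − shallow).
Δρ/ρ₀ = −αΔT + βΔS = -1.012 × 10⁻³ + 9.954 × 10⁻³ = 8.942 × 10⁻³, so Δρ ≈ 9.183 kg m⁻³.
N² = (g/ρ₀)·Δρ/Δz = g·(Δρ/ρ₀)/Δz = 9.81 × 8.942 × 10⁻³ / 70 = 1.2532 × 10⁻³ s⁻² ≈ 1.25 × 10⁻³ s⁻².

1.25 × 10⁻³ s⁻²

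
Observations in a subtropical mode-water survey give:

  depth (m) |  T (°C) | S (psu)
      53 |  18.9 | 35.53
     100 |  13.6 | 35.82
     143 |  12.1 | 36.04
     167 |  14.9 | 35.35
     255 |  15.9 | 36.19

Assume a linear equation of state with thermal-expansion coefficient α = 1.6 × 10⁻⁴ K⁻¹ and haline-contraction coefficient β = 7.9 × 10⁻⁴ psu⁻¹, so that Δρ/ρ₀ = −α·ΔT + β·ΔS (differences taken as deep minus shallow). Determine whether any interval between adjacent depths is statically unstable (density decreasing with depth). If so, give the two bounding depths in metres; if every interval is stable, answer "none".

Evaluate Δρ/ρ₀ = −αΔT + βΔS across each adjacent pair:
  53–100 m: −αΔT+βΔS = −(1.6 × 10⁻⁴)(-5.3)+(7.9 × 10⁻⁴)(+0.29) = 1.1 × 10⁻³ → stable
  100–143 m: −αΔT+βΔS = −(1.6 × 10⁻⁴)(-1.5)+(7.9 × 10⁻⁴)(+0.22) = 4.1 × 10⁻⁴ → stable
  143–167 m: −αΔT+βΔS = −(1.6 × 10⁻⁴)(+2.8)+(7.9 × 10⁻⁴)(-0.69) = -9.9 × 10⁻⁴ → UNSTABLE
  167–255 m: −αΔT+βΔS = −(1.6 × 10⁻⁴)(+1.0)+(7.9 × 10⁻⁴)(+0.84) = 5.0 × 10⁻⁴ → stable
The 143–167 m interval has Δρ < 0: lighter water underlies denser water.

143–167 m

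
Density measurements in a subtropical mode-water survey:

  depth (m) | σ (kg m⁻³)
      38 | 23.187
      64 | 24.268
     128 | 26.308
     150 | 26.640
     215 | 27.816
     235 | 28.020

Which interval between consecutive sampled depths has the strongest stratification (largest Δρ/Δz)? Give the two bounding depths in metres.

38–64 m

Compute the density gradient over each adjacent pair:
  38–64 m: Δρ/Δz = 1.081/26 = 0.042 kg m⁻⁴
  64–128 m: Δρ/Δz = 2.040/64 = 0.032 kg m⁻⁴
  128–150 m: Δρ/Δz = 0.332/22 = 0.015 kg m⁻⁴
  150–215 m: Δρ/Δz = 1.176/65 = 0.018 kg m⁻⁴
  215–235 m: Δρ/Δz = 0.204/20 = 0.010 kg m⁻⁴
The largest gradient is in the 38–64 m interval — the pycnocline.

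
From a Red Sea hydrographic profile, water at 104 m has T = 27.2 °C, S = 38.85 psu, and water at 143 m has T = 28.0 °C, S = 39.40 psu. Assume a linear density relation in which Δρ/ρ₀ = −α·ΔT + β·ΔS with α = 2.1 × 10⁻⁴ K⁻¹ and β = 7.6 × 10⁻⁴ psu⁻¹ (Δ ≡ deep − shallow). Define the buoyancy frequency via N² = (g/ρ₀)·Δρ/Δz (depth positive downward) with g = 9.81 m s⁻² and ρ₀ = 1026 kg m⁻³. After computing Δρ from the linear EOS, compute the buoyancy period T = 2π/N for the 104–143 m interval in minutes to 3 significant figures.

ΔT = +0.8 K, ΔS = +0.55 psu (deep − shallow).
Δρ/ρ₀ = −αΔT + βΔS = -1.68 × 10⁻⁴ + 4.18 × 10⁻⁴ = 2.50 × 10⁻⁴, so Δρ ≈ 0.2565 kg m⁻³.
N² = (g/ρ₀)·Δρ/Δz = g·(Δρ/ρ₀)/Δz = 9.81 × 2.50 × 10⁻⁴ / 39 = 6.2885 × 10⁻⁵ s⁻².
N = √(6.2885 × 10⁻⁵) = 7.9300 × 10⁻³ rad s⁻¹ → T = 2π/N = 792.33 s = 13.206 min ≈ 13.2 min.

13.2 min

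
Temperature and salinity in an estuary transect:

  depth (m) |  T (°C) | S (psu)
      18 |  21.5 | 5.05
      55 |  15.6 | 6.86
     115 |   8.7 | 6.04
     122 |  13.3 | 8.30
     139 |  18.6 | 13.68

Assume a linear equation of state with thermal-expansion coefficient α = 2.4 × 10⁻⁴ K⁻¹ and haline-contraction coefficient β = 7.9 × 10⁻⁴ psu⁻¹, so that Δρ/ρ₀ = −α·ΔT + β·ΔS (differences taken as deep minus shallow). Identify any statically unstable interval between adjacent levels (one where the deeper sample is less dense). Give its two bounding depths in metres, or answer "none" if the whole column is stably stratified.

none

Evaluate Δρ/ρ₀ = −αΔT + βΔS across each adjacent pair:
  18–55 m: −αΔT+βΔS = −(2.4 × 10⁻⁴)(-5.9)+(7.9 × 10⁻⁴)(+1.81) = 2.8 × 10⁻³ → stable
  55–115 m: −αΔT+βΔS = −(2.4 × 10⁻⁴)(-6.9)+(7.9 × 10⁻⁴)(-0.82) = 1.0 × 10⁻³ → stable
  115–122 m: −αΔT+βΔS = −(2.4 × 10⁻⁴)(+4.6)+(7.9 × 10⁻⁴)(+2.26) = 6.8 × 10⁻⁴ → stable
  122–139 m: −αΔT+βΔS = −(2.4 × 10⁻⁴)(+5.3)+(7.9 × 10⁻⁴)(+5.38) = 3.0 × 10⁻³ → stable
Every interval has Δρ > 0: the column is stably stratified throughout.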